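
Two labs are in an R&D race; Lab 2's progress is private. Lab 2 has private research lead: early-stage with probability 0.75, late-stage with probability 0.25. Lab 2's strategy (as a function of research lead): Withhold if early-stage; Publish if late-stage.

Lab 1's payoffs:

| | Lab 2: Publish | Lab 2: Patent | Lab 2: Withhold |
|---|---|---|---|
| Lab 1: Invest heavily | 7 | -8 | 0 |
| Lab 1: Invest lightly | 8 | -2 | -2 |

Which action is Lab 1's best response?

Invest heavily

Compute Lab 1's expected payoff for each action, taking the expectation over Lab 2's type.
E[Invest heavily] = 0.75·(0) + 0.25·(7) = 1.75
E[Invest lightly] = 0.75·(-2) + 0.25·(8) = 0.5
Best response: Invest heavily (1.75 is the largest).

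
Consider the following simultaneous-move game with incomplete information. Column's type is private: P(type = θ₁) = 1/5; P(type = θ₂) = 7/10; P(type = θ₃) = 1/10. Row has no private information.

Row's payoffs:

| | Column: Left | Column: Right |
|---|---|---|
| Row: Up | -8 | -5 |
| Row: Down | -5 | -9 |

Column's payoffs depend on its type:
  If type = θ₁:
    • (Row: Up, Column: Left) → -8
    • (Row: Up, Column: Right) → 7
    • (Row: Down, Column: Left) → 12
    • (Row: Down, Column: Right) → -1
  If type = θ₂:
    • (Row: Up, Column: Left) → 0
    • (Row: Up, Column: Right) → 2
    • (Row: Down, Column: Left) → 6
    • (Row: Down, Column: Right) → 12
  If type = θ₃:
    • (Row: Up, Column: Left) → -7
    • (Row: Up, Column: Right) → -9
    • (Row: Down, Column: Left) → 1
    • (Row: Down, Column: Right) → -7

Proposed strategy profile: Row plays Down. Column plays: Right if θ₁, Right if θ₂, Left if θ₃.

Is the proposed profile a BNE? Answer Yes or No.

No

Row plays Down: E[Down] = 1/5·(-9) + 7/10·(-9) + 1/10·(-5) = -43/5; E[Up] = -53/10. Not best-responding. ✗
Column (type θ₁), facing Down: Left gives 12, Right gives -1. Proposed Right is not best — profitable deviation exists. ✗
Column (type θ₂), facing Down: Left gives 6, Right gives 12. Proposed Right is best. ✓
Column (type θ₃), facing Down: Left gives 1, Right gives -7. Proposed Left is best. ✓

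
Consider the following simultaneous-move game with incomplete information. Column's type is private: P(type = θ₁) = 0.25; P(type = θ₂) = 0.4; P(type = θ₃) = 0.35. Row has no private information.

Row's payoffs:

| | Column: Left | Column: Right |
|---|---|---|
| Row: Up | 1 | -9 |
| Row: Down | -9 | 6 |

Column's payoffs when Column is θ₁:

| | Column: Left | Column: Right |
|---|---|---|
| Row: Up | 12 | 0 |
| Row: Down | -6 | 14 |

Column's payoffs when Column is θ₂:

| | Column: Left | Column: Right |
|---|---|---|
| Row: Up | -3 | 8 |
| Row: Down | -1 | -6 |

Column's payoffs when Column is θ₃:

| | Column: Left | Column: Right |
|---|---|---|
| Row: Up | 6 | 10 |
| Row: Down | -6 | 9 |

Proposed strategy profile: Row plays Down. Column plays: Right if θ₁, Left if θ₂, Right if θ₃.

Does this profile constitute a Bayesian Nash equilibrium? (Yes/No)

Yes

Row plays Down: E[Down] = 0.25·(6) + 0.4·(-9) + 0.35·(6) = 0; E[Up] = -5. Best-responding. ✓
Column (type θ₁), facing Down: Left gives -6, Right gives 14. Proposed Right is best. ✓
Column (type θ₂), facing Down: Left gives -1, Right gives -6. Proposed Left is best. ✓
Column (type θ₃), facing Down: Left gives -6, Right gives 9. Proposed Right is best. ✓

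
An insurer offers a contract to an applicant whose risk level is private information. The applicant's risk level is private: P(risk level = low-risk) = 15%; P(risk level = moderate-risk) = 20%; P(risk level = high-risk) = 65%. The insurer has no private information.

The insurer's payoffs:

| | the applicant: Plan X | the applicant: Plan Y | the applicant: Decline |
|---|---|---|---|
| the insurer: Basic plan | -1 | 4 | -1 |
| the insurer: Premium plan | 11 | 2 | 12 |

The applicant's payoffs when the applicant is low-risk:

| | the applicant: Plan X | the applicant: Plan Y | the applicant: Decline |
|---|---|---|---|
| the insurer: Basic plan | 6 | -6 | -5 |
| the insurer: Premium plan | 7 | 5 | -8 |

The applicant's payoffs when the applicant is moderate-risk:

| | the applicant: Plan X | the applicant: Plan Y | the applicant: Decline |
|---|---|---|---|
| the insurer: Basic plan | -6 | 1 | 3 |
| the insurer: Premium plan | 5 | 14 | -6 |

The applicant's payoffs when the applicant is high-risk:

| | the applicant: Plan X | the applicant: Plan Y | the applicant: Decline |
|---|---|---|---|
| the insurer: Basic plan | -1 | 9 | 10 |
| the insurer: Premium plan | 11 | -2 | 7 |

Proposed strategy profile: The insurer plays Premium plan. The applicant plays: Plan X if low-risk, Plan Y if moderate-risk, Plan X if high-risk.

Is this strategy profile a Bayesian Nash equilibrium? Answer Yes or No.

A profile is a BNE iff every type of every player is best-responding given beliefs about the other side.
The insurer plays Premium plan: E[Premium plan] = 0.15·(11) + 0.2·(2) + 0.65·(11) = 9.2; E[Basic plan] = 0. Best-responding. ✓
The applicant (risk level low-risk), facing Premium plan: Plan X gives 7, Plan Y gives 5, Decline gives -8. Proposed Plan X is best. ✓
The applicant (risk level moderate-risk), facing Premium plan: Plan X gives 5, Plan Y gives 14, Decline gives -6. Proposed Plan Y is best. ✓
The applicant (risk level high-risk), facing Premium plan: Plan X gives 11, Plan Y gives -2, Decline gives 7. Proposed Plan X is best. ✓

Yes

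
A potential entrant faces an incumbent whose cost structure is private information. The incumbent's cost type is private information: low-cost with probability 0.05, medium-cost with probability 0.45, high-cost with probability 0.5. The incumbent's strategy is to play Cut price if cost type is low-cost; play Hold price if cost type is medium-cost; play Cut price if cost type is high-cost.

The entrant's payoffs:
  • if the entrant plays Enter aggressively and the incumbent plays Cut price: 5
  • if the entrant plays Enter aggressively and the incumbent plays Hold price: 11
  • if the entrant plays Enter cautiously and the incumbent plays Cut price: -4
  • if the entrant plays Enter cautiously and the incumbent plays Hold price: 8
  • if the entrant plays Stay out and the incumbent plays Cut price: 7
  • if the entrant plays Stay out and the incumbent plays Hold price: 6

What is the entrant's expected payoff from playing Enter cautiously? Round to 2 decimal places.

E[Enter cautiously] = 0.05·(-4) + 0.45·8 + 0.5·(-4) = (-0.2) + 3.6 + (-2) = 1.4

1.40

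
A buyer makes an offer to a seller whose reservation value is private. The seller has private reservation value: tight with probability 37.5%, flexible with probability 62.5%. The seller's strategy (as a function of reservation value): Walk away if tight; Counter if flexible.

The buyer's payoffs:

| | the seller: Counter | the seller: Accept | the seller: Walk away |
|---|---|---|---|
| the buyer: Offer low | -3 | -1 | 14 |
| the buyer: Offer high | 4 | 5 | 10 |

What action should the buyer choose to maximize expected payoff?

E[Offer low] = 0.375·(14) + 0.625·(-3) = 3.375
E[Offer high] = 0.375·(10) + 0.625·(4) = 6.25
Best response: Offer high (6.25 is the largest).

Offer high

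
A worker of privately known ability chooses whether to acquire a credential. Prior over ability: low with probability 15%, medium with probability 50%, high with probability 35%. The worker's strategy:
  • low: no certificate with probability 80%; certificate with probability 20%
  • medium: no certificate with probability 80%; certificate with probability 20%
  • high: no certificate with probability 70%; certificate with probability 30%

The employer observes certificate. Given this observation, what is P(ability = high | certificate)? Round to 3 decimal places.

0.447

P(certificate) = 0.15·0.2 + 0.5·0.2 + 0.35·0.3 = 0.235
P(high | certificate) = (0.35·0.3) / 0.235 = 0.105 / 0.235 = 0.446809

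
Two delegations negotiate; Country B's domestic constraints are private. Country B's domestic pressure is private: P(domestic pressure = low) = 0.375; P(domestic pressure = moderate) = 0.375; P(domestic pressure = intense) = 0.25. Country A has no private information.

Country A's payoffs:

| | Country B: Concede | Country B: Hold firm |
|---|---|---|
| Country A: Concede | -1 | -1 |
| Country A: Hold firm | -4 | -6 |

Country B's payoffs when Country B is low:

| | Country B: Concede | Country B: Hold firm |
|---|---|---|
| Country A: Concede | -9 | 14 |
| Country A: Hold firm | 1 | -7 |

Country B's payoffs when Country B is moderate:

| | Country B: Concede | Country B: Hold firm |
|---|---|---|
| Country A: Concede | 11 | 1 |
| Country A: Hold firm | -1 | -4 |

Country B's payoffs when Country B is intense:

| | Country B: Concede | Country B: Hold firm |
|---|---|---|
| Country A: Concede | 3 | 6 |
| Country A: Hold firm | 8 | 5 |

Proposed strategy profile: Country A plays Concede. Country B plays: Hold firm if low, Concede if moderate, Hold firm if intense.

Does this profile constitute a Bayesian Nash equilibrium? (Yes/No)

Yes

Country A plays Concede: E[Concede] = 0.375·(-1) + 0.375·(-1) + 0.25·(-1) = -1; E[Hold firm] = -5.25. Best-responding. ✓
Country B (domestic pressure low), facing Concede: Concede gives -9, Hold firm gives 14. Proposed Hold firm is best. ✓
Country B (domestic pressure moderate), facing Concede: Concede gives 11, Hold firm gives 1. Proposed Concede is best. ✓
Country B (domestic pressure intense), facing Concede: Concede gives 3, Hold firm gives 6. Proposed Hold firm is best. ✓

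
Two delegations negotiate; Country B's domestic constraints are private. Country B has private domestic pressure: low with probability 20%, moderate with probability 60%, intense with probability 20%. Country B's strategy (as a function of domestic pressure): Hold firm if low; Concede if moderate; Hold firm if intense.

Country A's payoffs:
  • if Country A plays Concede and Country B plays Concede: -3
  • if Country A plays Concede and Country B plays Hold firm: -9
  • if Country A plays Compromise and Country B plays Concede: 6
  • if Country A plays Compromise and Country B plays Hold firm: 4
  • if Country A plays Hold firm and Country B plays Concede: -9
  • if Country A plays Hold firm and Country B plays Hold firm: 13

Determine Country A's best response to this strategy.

E[Concede] = 0.2·(-9) + 0.6·(-3) + 0.2·(-9) = -5.4
E[Compromise] = 0.2·(4) + 0.6·(6) + 0.2·(4) = 5.2
E[Hold firm] = 0.2·(13) + 0.6·(-9) + 0.2·(13) = -0.2
Best response: Compromise (5.2 is the largest).

Compromise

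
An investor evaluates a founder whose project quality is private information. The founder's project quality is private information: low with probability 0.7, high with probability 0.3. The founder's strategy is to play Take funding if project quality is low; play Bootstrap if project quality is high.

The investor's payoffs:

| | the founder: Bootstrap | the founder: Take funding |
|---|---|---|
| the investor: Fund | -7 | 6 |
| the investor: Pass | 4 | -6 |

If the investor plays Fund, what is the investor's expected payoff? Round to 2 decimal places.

2.10

E[Fund] = 0.7·6 + 0.3·(-7) = 4.2 + (-2.1) = 2.1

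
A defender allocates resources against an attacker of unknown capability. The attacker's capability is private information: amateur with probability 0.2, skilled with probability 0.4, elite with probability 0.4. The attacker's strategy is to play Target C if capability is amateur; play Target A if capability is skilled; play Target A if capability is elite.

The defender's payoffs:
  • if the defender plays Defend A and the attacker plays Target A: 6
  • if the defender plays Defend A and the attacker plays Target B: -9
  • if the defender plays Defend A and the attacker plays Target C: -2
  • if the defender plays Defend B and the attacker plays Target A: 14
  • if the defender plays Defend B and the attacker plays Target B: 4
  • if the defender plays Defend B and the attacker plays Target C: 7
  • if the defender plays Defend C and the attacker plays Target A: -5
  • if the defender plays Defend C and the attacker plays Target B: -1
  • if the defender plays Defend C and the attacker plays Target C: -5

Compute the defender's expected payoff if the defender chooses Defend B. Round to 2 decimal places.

12.60

E[Defend B] = 0.2·7 + 0.4·14 + 0.4·14 = 1.4 + 5.6 + 5.6 = 12.6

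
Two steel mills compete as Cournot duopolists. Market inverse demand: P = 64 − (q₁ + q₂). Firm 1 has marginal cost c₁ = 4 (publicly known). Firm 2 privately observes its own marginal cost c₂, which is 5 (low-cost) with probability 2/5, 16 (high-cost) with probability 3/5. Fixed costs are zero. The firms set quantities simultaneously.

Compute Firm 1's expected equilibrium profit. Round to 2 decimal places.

Type-c best response for Firm 2: q₂(c) = (64 − c)/2 − q₁/2.
Firm 1 maximizes expected profit; its first-order condition is 64 − 2q₁ − E[q₂] − 4 = 0.
Substituting E[q₂] and solving: E[c₂] = 11.6, so q₁ = (64 − 2·4 + 11.6)/3 = 22.5333.
E[P] = 64 − (q₁ + E[q₂]) = 26.5333; Firm 1's expected profit = (E[P] − 4)·q₁ = (26.5333 − 4)·22.5333 = 507.751.

507.75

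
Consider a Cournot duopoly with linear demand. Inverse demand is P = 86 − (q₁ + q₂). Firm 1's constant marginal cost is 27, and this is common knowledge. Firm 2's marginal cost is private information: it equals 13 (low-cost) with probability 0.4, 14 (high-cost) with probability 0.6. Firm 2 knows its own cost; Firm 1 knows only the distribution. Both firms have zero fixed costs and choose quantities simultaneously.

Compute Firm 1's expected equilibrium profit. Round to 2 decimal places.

Firm 2 with cost c maximizes (86 − (q₁+q₂) − c)·q₂, giving q₂(c) = (86 − c − q₁)/2.
E[c₂] = 0.4·13 + 0.6·14 = 13.6
Firm 1's FOC against E[q₂] yields q₁ = (86 − 2·27 + E[c₂])/3 = (86 − 54 + 13.6)/3 = 15.2.
E[P] = 86 − (q₁ + E[q₂]) = 42.2; Firm 1's expected profit = (E[P] − 27)·q₁ = (42.2 − 27)·15.2 = 231.04.

231.04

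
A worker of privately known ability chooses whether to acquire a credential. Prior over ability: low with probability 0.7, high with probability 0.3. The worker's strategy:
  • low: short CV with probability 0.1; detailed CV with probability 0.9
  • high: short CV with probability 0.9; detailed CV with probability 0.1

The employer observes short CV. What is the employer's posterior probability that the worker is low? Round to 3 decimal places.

Apply Bayes' rule using the sender's strategy as the likelihood.
P(short CV) = 0.7·0.1 + 0.3·0.9 = 0.34
P(low | short CV) = (0.7·0.1) / 0.34 = 0.07 / 0.34 = 0.205882

0.206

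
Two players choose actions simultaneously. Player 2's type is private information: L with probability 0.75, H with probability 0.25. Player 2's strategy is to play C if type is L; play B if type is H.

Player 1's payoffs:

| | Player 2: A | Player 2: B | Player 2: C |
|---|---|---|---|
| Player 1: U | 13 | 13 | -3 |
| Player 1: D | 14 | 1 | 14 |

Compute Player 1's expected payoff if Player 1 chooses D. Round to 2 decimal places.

10.75

Take the expectation over Player 2's type, weighting each type's action by its prior probability.
E[D] = 0.75·14 + 0.25·1 = 10.5 + 0.25 = 10.75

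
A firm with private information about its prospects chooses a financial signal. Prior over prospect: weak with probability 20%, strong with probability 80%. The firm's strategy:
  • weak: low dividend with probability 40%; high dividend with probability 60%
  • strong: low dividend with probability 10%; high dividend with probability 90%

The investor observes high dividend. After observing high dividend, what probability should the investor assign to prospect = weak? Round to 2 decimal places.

Apply Bayes' rule using the sender's strategy as the likelihood.
P(high dividend) = 0.2·0.6 + 0.8·0.9 = 0.84
P(weak | high dividend) = (0.2·0.6) / 0.84 = 0.12 / 0.84 = 0.142857

0.14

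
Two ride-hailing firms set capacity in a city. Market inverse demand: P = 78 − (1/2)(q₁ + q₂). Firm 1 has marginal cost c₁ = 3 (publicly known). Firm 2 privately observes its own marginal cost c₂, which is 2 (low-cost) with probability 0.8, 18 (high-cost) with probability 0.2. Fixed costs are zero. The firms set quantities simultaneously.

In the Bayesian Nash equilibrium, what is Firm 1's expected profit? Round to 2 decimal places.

Type-c best response for Firm 2: q₂(c) = (78 − c) − q₁/2.
Firm 1 maximizes expected profit; its first-order condition is 78 − q₁ − (1/2)E[q₂] − 3 = 0.
Substituting E[q₂] and solving: E[c₂] = 5.2, so q₁ = (78 − 2·3 + 5.2)/(3/2) = 51.4667.
E[P] = 78 − (1/2)·(q₁ + E[q₂]) = 28.7333; Firm 1's expected profit = (E[P] − 3)·q₁ = (28.7333 − 3)·51.4667 = 1324.41.

1324.41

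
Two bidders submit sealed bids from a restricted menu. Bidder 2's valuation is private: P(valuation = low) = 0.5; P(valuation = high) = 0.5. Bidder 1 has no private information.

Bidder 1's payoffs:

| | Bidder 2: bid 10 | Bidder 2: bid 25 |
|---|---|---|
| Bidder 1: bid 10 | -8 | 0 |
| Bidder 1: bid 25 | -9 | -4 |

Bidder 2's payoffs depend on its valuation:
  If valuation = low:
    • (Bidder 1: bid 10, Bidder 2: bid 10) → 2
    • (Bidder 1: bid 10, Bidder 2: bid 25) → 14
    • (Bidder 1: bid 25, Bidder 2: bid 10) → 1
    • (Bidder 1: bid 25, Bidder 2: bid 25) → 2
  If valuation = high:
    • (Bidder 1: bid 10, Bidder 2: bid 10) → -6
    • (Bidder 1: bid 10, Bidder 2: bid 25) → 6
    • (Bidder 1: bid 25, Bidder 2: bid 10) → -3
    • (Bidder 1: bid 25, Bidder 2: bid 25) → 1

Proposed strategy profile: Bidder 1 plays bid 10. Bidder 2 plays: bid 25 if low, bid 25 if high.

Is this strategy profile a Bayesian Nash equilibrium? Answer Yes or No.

Yes

Bidder 1 plays bid 10: E[bid 10] = 0.5·(0) + 0.5·(0) = 0; E[bid 25] = -4. Best-responding. ✓
Bidder 2 (valuation low), facing bid 10: bid 10 gives 2, bid 25 gives 14. Proposed bid 25 is best. ✓
Bidder 2 (valuation high), facing bid 10: bid 10 gives -6, bid 25 gives 6. Proposed bid 25 is best. ✓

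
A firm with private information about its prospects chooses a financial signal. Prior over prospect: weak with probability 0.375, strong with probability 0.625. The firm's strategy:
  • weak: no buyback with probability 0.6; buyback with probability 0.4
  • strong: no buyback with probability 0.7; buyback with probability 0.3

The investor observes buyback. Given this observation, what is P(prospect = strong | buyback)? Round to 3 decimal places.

P(buyback) = 0.375·0.4 + 0.625·0.3 = 0.3375
P(strong | buyback) = (0.625·0.3) / 0.3375 = 0.1875 / 0.3375 = 0.555556

0.556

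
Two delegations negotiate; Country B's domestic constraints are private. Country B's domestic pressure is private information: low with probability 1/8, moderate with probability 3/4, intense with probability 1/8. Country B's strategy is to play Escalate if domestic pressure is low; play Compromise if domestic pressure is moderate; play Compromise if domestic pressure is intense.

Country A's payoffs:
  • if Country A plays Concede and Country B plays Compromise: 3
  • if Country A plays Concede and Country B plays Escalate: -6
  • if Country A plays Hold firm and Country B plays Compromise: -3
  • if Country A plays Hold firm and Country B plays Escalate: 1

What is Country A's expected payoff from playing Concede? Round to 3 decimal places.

1.875

Take the expectation over Country B's domestic pressure, weighting each type's action by its prior probability.
E[Concede] = 1/8·(-6) + 3/4·3 + 1/8·3 = (-3/4) + 9/4 + 3/8 = 15/8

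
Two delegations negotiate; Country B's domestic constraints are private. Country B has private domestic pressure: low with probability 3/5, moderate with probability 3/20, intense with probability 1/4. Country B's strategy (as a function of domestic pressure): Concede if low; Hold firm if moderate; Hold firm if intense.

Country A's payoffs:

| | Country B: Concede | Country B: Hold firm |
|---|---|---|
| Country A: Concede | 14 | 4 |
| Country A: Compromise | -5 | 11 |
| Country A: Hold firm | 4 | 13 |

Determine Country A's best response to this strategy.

Compute Country A's expected payoff for each action, taking the expectation over Country B's type.
E[Concede] = 3/5·(14) + 3/20·(4) + 1/4·(4) = 10
E[Compromise] = 3/5·(-5) + 3/20·(11) + 1/4·(11) = 7/5
E[Hold firm] = 3/5·(4) + 3/20·(13) + 1/4·(13) = 38/5
Best response: Concede (10 is the largest).

Concede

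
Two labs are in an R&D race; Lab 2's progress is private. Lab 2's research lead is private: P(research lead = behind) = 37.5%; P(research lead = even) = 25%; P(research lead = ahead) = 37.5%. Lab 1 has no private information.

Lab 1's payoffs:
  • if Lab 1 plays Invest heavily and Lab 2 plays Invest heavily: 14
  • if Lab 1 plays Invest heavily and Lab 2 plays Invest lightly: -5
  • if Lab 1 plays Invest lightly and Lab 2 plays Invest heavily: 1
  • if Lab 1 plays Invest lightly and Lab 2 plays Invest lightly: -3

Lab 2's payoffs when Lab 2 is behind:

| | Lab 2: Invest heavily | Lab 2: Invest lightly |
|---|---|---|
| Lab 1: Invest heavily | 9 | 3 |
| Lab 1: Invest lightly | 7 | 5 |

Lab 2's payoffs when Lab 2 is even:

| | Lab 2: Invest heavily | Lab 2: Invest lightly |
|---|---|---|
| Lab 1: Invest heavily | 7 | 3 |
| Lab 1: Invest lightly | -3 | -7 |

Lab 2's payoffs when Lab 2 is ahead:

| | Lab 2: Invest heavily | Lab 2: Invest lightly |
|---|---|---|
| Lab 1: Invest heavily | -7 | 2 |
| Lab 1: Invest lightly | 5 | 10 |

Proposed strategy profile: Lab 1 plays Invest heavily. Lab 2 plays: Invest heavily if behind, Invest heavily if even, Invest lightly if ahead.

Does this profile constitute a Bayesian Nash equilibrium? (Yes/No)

Yes

Lab 1 plays Invest heavily: E[Invest heavily] = 0.375·(14) + 0.25·(14) + 0.375·(-5) = 6.875; E[Invest lightly] = -0.5. Best-responding. ✓
Lab 2 (research lead behind), facing Invest heavily: Invest heavily gives 9, Invest lightly gives 3. Proposed Invest heavily is best. ✓
Lab 2 (research lead even), facing Invest heavily: Invest heavily gives 7, Invest lightly gives 3. Proposed Invest heavily is best. ✓
Lab 2 (research lead ahead), facing Invest heavily: Invest heavily gives -7, Invest lightly gives 2. Proposed Invest lightly is best. ✓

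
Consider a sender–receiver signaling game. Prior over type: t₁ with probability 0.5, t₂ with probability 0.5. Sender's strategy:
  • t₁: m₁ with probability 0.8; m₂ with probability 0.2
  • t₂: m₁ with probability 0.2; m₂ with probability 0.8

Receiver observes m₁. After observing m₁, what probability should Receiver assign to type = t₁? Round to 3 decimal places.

P(m₁) = 0.5·0.8 + 0.5·0.2 = 0.5
P(t₁ | m₁) = (0.5·0.8) / 0.5 = 0.4 / 0.5 = 0.8

0.800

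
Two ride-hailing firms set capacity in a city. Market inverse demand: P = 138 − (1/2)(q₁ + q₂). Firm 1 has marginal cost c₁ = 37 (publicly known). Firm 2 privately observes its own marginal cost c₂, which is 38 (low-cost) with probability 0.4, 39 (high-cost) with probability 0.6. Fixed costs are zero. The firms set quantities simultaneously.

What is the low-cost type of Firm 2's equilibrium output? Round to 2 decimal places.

Type-c best response for Firm 2: q₂(c) = (138 − c) − q₁/2.
Firm 1 maximizes expected profit; its first-order condition is 138 − q₁ − (1/2)E[q₂] − 37 = 0.
Substituting E[q₂] and solving: E[c₂] = 38.6, so q₁ = (138 − 2·37 + 38.6)/(3/2) = 68.4.
q₂(low-cost) = (138 − 38 − (1/2)·68.4) = 65.8.

65.80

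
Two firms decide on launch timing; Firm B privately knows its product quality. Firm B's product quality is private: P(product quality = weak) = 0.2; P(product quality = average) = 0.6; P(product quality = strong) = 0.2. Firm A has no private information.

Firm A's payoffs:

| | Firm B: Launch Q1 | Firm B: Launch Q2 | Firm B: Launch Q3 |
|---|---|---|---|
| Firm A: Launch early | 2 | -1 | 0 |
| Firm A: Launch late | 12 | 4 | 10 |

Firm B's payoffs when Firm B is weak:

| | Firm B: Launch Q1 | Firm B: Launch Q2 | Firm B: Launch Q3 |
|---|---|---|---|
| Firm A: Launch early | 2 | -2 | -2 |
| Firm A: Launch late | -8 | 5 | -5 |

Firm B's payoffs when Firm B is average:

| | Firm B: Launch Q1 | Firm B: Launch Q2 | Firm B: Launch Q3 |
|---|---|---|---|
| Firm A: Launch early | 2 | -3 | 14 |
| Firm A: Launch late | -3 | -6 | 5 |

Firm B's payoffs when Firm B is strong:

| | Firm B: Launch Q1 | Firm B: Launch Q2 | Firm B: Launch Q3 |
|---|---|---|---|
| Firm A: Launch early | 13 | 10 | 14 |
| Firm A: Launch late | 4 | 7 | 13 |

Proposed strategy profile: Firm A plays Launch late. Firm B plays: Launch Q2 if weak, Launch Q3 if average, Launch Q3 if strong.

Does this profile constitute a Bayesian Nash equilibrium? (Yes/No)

Yes

Firm A plays Launch late: E[Launch late] = 0.2·(4) + 0.6·(10) + 0.2·(10) = 8.8; E[Launch early] = -0.2. Best-responding. ✓
Firm B (product quality weak), facing Launch late: Launch Q1 gives -8, Launch Q2 gives 5, Launch Q3 gives -5. Proposed Launch Q2 is best. ✓
Firm B (product quality average), facing Launch late: Launch Q1 gives -3, Launch Q2 gives -6, Launch Q3 gives 5. Proposed Launch Q3 is best. ✓
Firm B (product quality strong), facing Launch late: Launch Q1 gives 4, Launch Q2 gives 7, Launch Q3 gives 13. Proposed Launch Q3 is best. ✓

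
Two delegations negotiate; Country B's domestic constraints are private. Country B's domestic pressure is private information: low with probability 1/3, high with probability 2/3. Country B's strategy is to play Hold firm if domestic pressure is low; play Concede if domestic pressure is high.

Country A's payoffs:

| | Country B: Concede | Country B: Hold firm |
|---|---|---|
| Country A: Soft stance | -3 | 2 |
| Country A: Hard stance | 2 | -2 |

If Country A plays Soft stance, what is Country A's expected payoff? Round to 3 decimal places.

E[Soft stance] = 1/3·2 + 2/3·(-3) = 2/3 + (-2) = -4/3

-1.333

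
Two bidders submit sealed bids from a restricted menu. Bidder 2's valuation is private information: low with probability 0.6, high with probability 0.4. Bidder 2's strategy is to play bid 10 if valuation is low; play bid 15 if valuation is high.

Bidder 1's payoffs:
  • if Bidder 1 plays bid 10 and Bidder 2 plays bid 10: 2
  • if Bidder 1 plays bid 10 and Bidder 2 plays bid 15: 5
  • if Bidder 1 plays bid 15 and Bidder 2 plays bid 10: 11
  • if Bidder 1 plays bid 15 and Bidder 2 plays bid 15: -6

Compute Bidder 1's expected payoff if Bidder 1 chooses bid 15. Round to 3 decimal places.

Take the expectation over Bidder 2's valuation, weighting each type's action by its prior probability.
E[bid 15] = 0.6·11 + 0.4·(-6) = 6.6 + (-2.4) = 4.2

4.200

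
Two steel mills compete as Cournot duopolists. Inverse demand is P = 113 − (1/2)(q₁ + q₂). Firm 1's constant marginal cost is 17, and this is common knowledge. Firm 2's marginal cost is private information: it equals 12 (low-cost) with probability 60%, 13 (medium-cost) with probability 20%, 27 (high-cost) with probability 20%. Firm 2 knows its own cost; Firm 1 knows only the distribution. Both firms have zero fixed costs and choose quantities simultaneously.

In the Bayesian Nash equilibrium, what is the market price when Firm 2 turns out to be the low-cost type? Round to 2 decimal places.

Type-c best response for Firm 2: q₂(c) = (113 − c) − q₁/2.
Firm 1 maximizes expected profit; its first-order condition is 113 − q₁ − (1/2)E[q₂] − 17 = 0.
Substituting E[q₂] and solving: E[c₂] = 15.2, so q₁ = (113 − 2·17 + 15.2)/(3/2) = 62.8.
q₂(low-cost) = 69.6, so P = 113 − (1/2)·(62.8 + 69.6) = 46.8.

46.80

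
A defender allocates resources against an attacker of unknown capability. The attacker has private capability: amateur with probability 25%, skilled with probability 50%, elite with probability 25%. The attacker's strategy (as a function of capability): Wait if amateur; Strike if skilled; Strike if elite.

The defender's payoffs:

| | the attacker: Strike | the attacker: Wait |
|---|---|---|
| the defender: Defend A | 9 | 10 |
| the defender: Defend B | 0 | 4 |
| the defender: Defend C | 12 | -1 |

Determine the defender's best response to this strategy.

Compute the defender's expected payoff for each action, taking the expectation over the attacker's type.
E[Defend A] = 0.25·(10) + 0.5·(9) + 0.25·(9) = 9.25
E[Defend B] = 0.25·(4) + 0.5·(0) + 0.25·(0) = 1
E[Defend C] = 0.25·(-1) + 0.5·(12) + 0.25·(12) = 8.75
Best response: Defend A (9.25 is the largest).

Defend A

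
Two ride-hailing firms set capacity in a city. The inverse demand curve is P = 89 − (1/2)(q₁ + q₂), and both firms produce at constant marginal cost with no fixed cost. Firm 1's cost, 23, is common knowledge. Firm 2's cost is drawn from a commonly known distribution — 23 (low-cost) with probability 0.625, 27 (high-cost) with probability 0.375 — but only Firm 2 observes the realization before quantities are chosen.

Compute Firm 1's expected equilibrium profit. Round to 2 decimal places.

1012.50

Each type of Firm 2 best-responds to q₁; Firm 1 best-responds to the expected q₂ over Firm 2's types.
Firm 2 with cost c maximizes (89 − (1/2)(q₁+q₂) − c)·q₂, giving q₂(c) = (89 − c − (1/2)q₁).
E[c₂] = 0.625·23 + 0.375·27 = 24.5
Firm 1's FOC against E[q₂] yields q₁ = (89 − 2·23 + E[c₂])/(3/2) = (89 − 46 + 24.5)/(3/2) = 45.
E[P] = 89 − (1/2)·(q₁ + E[q₂]) = 45.5; Firm 1's expected profit = (E[P] − 23)·q₁ = (45.5 − 23)·45 = 1012.5.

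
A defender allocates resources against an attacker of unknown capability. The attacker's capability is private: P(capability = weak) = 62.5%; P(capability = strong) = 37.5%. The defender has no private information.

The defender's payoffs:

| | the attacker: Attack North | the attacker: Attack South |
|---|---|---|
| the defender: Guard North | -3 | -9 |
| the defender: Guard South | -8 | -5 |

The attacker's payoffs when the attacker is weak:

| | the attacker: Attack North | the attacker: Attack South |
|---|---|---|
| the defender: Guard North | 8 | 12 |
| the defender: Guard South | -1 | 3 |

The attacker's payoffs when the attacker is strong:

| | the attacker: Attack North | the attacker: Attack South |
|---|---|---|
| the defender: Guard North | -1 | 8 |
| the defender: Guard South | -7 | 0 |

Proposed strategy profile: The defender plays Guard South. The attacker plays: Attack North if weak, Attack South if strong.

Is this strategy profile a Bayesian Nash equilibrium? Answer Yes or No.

No

The defender plays Guard South: E[Guard South] = 0.625·(-8) + 0.375·(-5) = -6.875; E[Guard North] = -5.25. Not best-responding. ✗
The attacker (capability weak), facing Guard South: Attack North gives -1, Attack South gives 3. Proposed Attack North is not best — profitable deviation exists. ✗
The attacker (capability strong), facing Guard South: Attack North gives -7, Attack South gives 0. Proposed Attack South is best. ✓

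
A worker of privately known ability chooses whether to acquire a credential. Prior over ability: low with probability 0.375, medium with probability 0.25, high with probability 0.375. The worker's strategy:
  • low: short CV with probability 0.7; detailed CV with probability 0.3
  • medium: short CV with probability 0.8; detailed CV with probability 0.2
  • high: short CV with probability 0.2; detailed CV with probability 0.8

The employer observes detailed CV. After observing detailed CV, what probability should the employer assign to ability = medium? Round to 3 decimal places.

0.108

P(detailed CV) = 0.375·0.3 + 0.25·0.2 + 0.375·0.8 = 0.4625
P(medium | detailed CV) = (0.25·0.2) / 0.4625 = 0.05 / 0.4625 = 0.108108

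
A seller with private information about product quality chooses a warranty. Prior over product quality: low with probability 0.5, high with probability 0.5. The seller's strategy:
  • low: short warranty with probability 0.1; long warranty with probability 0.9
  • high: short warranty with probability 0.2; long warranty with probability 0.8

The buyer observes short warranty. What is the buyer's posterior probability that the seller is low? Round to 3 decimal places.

0.333

P(short warranty) = 0.5·0.1 + 0.5·0.2 = 0.15
P(low | short warranty) = (0.5·0.1) / 0.15 = 0.05 / 0.15 = 0.333333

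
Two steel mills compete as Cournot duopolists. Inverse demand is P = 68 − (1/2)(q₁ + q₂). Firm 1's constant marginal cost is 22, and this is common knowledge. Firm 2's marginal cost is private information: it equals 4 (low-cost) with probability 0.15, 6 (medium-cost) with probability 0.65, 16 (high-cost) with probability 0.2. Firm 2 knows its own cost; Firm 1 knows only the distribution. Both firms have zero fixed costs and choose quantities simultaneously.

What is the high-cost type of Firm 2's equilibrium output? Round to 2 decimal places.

Type-c best response for Firm 2: q₂(c) = (68 − c) − q₁/2.
Firm 1 maximizes expected profit; its first-order condition is 68 − q₁ − (1/2)E[q₂] − 22 = 0.
Substituting E[q₂] and solving: E[c₂] = 7.7, so q₁ = (68 − 2·22 + 7.7)/(3/2) = 21.1333.
q₂(high-cost) = (68 − 16 − (1/2)·21.1333) = 41.4333.

41.43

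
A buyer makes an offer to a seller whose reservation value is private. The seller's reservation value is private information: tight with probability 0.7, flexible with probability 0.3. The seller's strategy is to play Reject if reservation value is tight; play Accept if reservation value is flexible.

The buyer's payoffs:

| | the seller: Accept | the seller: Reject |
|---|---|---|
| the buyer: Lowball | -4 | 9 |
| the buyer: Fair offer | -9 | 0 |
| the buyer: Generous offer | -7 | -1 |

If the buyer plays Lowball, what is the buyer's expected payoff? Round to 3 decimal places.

5.100

E[Lowball] = 0.7·9 + 0.3·(-4) = 6.3 + (-1.2) = 5.1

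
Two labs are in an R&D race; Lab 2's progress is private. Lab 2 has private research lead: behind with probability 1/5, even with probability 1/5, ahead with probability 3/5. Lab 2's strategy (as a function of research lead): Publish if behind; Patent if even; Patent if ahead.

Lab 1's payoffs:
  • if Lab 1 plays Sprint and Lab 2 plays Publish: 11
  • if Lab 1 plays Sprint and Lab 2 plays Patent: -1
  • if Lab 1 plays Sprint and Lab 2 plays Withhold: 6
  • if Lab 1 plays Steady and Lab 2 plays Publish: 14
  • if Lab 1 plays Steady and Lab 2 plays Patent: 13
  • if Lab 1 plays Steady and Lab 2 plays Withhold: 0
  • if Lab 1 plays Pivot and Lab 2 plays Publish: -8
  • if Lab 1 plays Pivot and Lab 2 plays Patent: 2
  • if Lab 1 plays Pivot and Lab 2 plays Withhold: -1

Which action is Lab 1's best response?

E[Sprint] = 1/5·(11) + 1/5·(-1) + 3/5·(-1) = 7/5
E[Steady] = 1/5·(14) + 1/5·(13) + 3/5·(13) = 66/5
E[Pivot] = 1/5·(-8) + 1/5·(2) + 3/5·(2) = 0
Best response: Steady (66/5 is the largest).

Steady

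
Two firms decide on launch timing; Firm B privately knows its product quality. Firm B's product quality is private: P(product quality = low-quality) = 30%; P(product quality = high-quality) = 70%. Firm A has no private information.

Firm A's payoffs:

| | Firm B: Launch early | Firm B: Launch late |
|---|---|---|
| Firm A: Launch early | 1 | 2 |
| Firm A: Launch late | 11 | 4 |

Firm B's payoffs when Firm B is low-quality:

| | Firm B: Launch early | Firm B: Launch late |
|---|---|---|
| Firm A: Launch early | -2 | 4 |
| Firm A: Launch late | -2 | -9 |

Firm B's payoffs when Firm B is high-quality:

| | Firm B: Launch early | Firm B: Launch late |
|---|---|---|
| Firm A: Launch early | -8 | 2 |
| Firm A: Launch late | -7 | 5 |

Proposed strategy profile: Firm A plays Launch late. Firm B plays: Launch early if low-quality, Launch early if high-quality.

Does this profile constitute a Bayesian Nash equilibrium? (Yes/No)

A profile is a BNE iff every type of every player is best-responding given beliefs about the other side.
Firm A plays Launch late: E[Launch late] = 0.3·(11) + 0.7·(11) = 11; E[Launch early] = 1. Best-responding. ✓
Firm B (product quality low-quality), facing Launch late: Launch early gives -2, Launch late gives -9. Proposed Launch early is best. ✓
Firm B (product quality high-quality), facing Launch late: Launch early gives -7, Launch late gives 5. Proposed Launch early is not best — profitable deviation exists. ✗

No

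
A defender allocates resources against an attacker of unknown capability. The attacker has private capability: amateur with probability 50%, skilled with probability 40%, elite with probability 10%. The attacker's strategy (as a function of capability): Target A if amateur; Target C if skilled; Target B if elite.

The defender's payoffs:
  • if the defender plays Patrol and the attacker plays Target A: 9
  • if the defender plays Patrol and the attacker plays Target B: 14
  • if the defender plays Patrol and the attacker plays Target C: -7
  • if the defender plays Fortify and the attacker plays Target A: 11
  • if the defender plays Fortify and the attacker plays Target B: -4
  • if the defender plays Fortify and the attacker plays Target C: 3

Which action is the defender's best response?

Fortify

E[Patrol] = 0.5·(9) + 0.4·(-7) + 0.1·(14) = 3.1
E[Fortify] = 0.5·(11) + 0.4·(3) + 0.1·(-4) = 6.3
Best response: Fortify (6.3 is the largest).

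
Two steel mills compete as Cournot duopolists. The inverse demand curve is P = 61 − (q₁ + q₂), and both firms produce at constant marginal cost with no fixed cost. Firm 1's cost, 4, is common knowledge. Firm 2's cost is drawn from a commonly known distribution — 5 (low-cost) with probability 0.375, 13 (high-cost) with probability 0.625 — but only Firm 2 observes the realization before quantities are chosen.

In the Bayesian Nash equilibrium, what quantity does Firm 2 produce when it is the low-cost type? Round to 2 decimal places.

Firm 2 with cost c maximizes (61 − (q₁+q₂) − c)·q₂, giving q₂(c) = (61 − c − q₁)/2.
E[c₂] = 0.375·5 + 0.625·13 = 10
Firm 1's FOC against E[q₂] yields q₁ = (61 − 2·4 + E[c₂])/3 = (61 − 8 + 10)/3 = 21.
q₂(low-cost) = (61 − 5 − 21)/2 = 17.5.

17.50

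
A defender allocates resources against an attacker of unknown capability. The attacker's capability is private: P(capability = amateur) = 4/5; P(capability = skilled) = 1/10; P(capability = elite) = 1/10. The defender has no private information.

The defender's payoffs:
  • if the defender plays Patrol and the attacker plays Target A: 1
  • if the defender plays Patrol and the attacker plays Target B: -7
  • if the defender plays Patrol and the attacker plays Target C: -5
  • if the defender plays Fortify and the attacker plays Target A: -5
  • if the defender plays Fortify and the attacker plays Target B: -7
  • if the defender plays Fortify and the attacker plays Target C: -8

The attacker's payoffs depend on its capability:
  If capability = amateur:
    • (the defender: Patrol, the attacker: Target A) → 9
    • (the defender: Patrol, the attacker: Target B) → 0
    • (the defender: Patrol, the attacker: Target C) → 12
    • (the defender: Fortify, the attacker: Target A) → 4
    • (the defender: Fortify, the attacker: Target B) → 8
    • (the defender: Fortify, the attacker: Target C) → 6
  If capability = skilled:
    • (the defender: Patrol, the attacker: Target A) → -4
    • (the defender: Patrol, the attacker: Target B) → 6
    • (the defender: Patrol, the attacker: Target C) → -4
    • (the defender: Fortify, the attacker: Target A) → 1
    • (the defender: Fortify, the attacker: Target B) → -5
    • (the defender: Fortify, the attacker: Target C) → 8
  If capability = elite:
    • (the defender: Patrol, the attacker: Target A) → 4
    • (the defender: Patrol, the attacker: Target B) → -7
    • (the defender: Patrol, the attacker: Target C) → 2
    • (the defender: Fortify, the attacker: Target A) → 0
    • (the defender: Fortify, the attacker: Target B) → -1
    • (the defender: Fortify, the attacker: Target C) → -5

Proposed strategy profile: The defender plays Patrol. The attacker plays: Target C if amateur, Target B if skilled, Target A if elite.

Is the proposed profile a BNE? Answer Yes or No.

Yes

The defender plays Patrol: E[Patrol] = 4/5·(-5) + 1/10·(-7) + 1/10·(1) = -23/5; E[Fortify] = -38/5. Best-responding. ✓
The attacker (capability amateur), facing Patrol: Target A gives 9, Target B gives 0, Target C gives 12. Proposed Target C is best. ✓
The attacker (capability skilled), facing Patrol: Target A gives -4, Target B gives 6, Target C gives -4. Proposed Target B is best. ✓
The attacker (capability elite), facing Patrol: Target A gives 4, Target B gives -7, Target C gives 2. Proposed Target A is best. ✓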